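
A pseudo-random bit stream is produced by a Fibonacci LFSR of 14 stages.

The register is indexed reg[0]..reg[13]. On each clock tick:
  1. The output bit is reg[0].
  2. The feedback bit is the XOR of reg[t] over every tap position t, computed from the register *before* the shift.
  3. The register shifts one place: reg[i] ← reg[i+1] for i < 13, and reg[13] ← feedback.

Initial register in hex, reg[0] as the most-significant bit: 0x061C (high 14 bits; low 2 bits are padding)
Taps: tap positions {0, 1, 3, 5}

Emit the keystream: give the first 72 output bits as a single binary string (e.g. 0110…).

000001100001111111100100100011100110000010110110110010101101000101001111

tick  register→output (feedback)
  0  00000110000111→0 (1)
  1  00001100001111→0 (1)
  2  00011000011111→0 (1)
  3  00110000111111→0 (1)
  4  01100001111111→0 (1)
  5  11000011111111→1 (0)
  6  10000111111110→1 (0)
  7  00001111111100→0 (1)
  8  00011111111001→0 (0)
  9  00111111110010→0 (0)
 10  01111111100100→0 (1)
 11  11111111001001→1 (0)
 12  11111110010010→1 (0)
 13  11111100100100→1 (0)
 14  11111001001000→1 (1)
 15  11110010010001→1 (1)
 16  11100100100011→1 (1)
 17  11001001000111→1 (0)
 18  10010010001110→1 (0)
 19  00100100011100→0 (1)
 20  01001000111001→0 (1)
 21  10010001110011→1 (0)
 22  00100011100110→0 (0)
 23  01000111001100→0 (0)
 24  10001110011000→1 (0)
 25  00011100110000→0 (0)
 26  00111001100000→0 (1)
 27  01110011000001→0 (0)
 28  11100110000010→1 (1)
 29  11001100000101→1 (1)
 30  10011000001011→1 (0)
 31  00110000010110→0 (1)
 32  01100000101101→0 (1)
 33  11000001011011→1 (0)
 34  10000010110110→1 (1)
 35  00000101101101→0 (1)
 36  00001011011011→0 (0)
 37  00010110110110→0 (0)
 38  00101101101100→0 (1)
 39  01011011011001→0 (0)
 40  10110110110010→1 (1)
 41  01101101100101→0 (0)
 42  11011011001010→1 (1)
 43  10110110010101→1 (1)
 44  01101100101011→0 (0)
 45  11011001010110→1 (1)
 46  10110010101101→1 (0)
 47  01100101011010→0 (0)
 48  11001010110100→1 (0)
 49  10010101101000→1 (1)
 50  00101011010001→0 (0)
 51  01010110100010→0 (1)
 52  10101101000101→1 (0)
 53  01011010001010→0 (0)
 54  10110100010100→1 (1)
 55  01101000101001→0 (1)
 56  11010001010011→1 (1)
 57  10100010100111→1 (1)
 58  01000101001111→0 (0)
 59  10001010011110→1 (1)
 60  00010100111101→0 (0)
 61  00101001111010→0 (0)
 62  01010011110100→0 (0)
 63  10100111101000→1 (0)
 64  01001111010000→0 (0)
 65  10011110100000→1 (1)
 66  00111101000001→0 (0)
 67  01111010000010→0 (0)
 68  11110100000100→1 (0)
 69  11101000001000→1 (0)
 70  11010000010000→1 (1)
 71  10100000100001→1 (1)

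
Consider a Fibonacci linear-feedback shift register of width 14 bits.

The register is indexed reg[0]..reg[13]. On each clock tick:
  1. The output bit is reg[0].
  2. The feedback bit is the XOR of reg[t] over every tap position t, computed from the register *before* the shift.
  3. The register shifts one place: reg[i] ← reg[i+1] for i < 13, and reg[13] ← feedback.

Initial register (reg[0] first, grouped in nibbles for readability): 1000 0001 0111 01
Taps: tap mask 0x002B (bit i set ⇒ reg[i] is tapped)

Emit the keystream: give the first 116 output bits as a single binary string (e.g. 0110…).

k : reg_k → out_k, fb_k
0: 10000001011101 → 1, fb=1
1: 00000010111011 → 0, fb=0
2: 00000101110110 → 0, fb=1
3: 00001011101101 → 0, fb=0
4: 00010111011010 → 0, fb=0
5: 00101110110100 → 0, fb=1
6: 01011101101001 → 0, fb=1
7: 10111011010011 → 1, fb=0
8: 01110110100110 → 0, fb=1
9: 11101101001101 → 1, fb=1
10: 11011010011011 → 1, fb=1
11: 10110100110111 → 1, fb=1
12: 01101001101111 → 0, fb=1
13: 11010011011111 → 1, fb=1
14: 10100110111111 → 1, fb=0
15: 01001101111110 → 0, fb=0
16: 10011011111100 → 1, fb=0
17: 00110111111000 → 0, fb=0
18: 01101111110000 → 0, fb=0
19: 11011111100000 → 1, fb=0
20: 10111111000000 → 1, fb=1
21: 01111110000001 → 0, fb=1
22: 11111100000011 → 1, fb=0
23: 11111000000110 → 1, fb=1
24: 11110000001101 → 1, fb=1
25: 11100000011011 → 1, fb=0
26: 11000000110110 → 1, fb=0
27: 10000001101100 → 1, fb=1
28: 00000011011001 → 0, fb=0
29: 00000110110010 → 0, fb=1
30: 00001101100101 → 0, fb=1
31: 00011011001011 → 0, fb=1
32: 00110110010111 → 0, fb=0
33: 01101100101110 → 0, fb=0
34: 11011001011100 → 1, fb=1
35: 10110010111001 → 1, fb=0
36: 01100101110010 → 0, fb=0
37: 11001011100100 → 1, fb=0
38: 10010111001000 → 1, fb=1
39: 00101110010001 → 0, fb=1
40: 01011100100011 → 0, fb=1
41: 10111001000111 → 1, fb=0
42: 01110010001110 → 0, fb=0
43: 11100100011100 → 1, fb=1
44: 11001000111001 → 1, fb=0
45: 10010001110010 → 1, fb=0
46: 00100011100100 → 0, fb=0
47: 01000111001000 → 0, fb=0
48: 10001110010000 → 1, fb=0
49: 00011100100000 → 0, fb=0
50: 00111001000000 → 0, fb=1
51: 01110010000001 → 0, fb=0
52: 11100100000010 → 1, fb=1
53: 11001000000101 → 1, fb=0
54: 10010000001010 → 1, fb=0
55: 00100000010100 → 0, fb=0
56: 01000000101000 → 0, fb=1
57: 10000001010001 → 1, fb=1
58: 00000010100011 → 0, fb=0
59: 00000101000110 → 0, fb=1
60: 00001010001101 → 0, fb=0
61: 00010100011010 → 0, fb=0
62: 00101000110100 → 0, fb=0
63: 01010001101000 → 0, fb=0
64: 10100011010000 → 1, fb=1
65: 01000110100001 → 0, fb=0
66: 10001101000010 → 1, fb=0
67: 00011010000100 → 0, fb=1
68: 00110100001001 → 0, fb=0
69: 01101000010010 → 0, fb=1
70: 11010000100101 → 1, fb=1
71: 10100001001011 → 1, fb=1
72: 01000010010111 → 0, fb=1
73: 10000100101111 → 1, fb=0
74: 00001001011110 → 0, fb=0
75: 00010010111100 → 0, fb=1
76: 00100101111001 → 0, fb=1
77: 01001011110011 → 0, fb=1
78: 10010111100111 → 1, fb=1
79: 00101111001111 → 0, fb=1
80: 01011110011111 → 0, fb=1
81: 10111100111111 → 1, fb=1
82: 01111001111111 → 0, fb=0
83: 11110011111110 → 1, fb=1
84: 11100111111101 → 1, fb=1
85: 11001111111011 → 1, fb=1
86: 10011111110111 → 1, fb=1
87: 00111111101111 → 0, fb=0
88: 01111111011110 → 0, fb=1
89: 11111110111101 → 1, fb=0
90: 11111101111010 → 1, fb=0
91: 11111011110100 → 1, fb=1
92: 11110111101001 → 1, fb=0
93: 11101111010010 → 1, fb=1
94: 11011110100101 → 1, fb=0
95: 10111101001010 → 1, fb=1
96: 01111010010101 → 0, fb=0
97: 11110100101010 → 1, fb=0
98: 11101001010100 → 1, fb=0
99: 11010010101000 → 1, fb=1
100: 10100101010001 → 1, fb=0
101: 01001010100010 → 0, fb=1
102: 10010101000101 → 1, fb=1
103: 00101010001011 → 0, fb=0
104: 01010100010110 → 0, fb=1
105: 10101000101101 → 1, fb=1
106: 01010001011011 → 0, fb=0
107: 10100010110110 → 1, fb=1
108: 01000101101101 → 0, fb=0
109: 10001011011010 → 1, fb=1
110: 00010110110101 → 0, fb=0
111: 00101101101010 → 0, fb=1
112: 01011011010101 → 0, fb=0
113: 10110110101010 → 1, fb=1
114: 01101101010101 → 0, fb=0
115: 11011010101010 → 1, fb=1

10000001011101101001101111110000001101100101110010001110010000001010001101000010010111100111111101111010010101000101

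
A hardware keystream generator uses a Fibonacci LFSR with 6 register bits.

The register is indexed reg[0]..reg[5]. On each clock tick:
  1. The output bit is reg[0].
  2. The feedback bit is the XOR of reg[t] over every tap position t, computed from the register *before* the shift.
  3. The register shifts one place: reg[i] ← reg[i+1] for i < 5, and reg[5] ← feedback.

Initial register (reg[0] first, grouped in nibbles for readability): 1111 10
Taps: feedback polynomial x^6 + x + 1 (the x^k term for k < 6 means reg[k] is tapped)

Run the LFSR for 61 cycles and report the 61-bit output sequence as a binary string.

1111100000100001100010100111101000111001001011011101100110101

tick  register→output (feedback)
  0  111110→1 (0)
  1  111100→1 (0)
  2  111000→1 (0)
  3  110000→1 (0)
  4  100000→1 (1)
  5  000001→0 (0)
  6  000010→0 (0)
  7  000100→0 (0)
  8  001000→0 (0)
  9  010000→0 (1)
 10  100001→1 (1)
 11  000011→0 (0)
 12  000110→0 (0)
 13  001100→0 (0)
 14  011000→0 (1)
 15  110001→1 (0)
 16  100010→1 (1)
 17  000101→0 (0)
 18  001010→0 (0)
 19  010100→0 (1)
 20  101001→1 (1)
 21  010011→0 (1)
 22  100111→1 (1)
 23  001111→0 (0)
 24  011110→0 (1)
 25  111101→1 (0)
 26  111010→1 (0)
 27  110100→1 (0)
 28  101000→1 (1)
 29  010001→0 (1)
 30  100011→1 (1)
 31  000111→0 (0)
 32  001110→0 (0)
 33  011100→0 (1)
 34  111001→1 (0)
 35  110010→1 (0)
 36  100100→1 (1)
 37  001001→0 (0)
 38  010010→0 (1)
 39  100101→1 (1)
 40  001011→0 (0)
 41  010110→0 (1)
 42  101101→1 (1)
 43  011011→0 (1)
 44  110111→1 (0)
 45  101110→1 (1)
 46  011101→0 (1)
 47  111011→1 (0)
 48  110110→1 (0)
 49  101100→1 (1)
 50  011001→0 (1)
 51  110011→1 (0)
 52  100110→1 (1)
 53  001101→0 (0)
 54  011010→0 (1)
 55  110101→1 (0)
 56  101010→1 (1)
 57  010101→0 (1)
 58  101011→1 (1)
 59  010111→0 (1)
 60  101111→1 (1)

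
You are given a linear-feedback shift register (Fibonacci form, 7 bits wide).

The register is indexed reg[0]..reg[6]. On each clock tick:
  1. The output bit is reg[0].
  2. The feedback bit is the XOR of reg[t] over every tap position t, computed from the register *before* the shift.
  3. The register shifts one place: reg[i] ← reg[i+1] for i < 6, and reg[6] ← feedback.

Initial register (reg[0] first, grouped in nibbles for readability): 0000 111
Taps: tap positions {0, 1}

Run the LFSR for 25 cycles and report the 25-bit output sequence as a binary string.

tick  register→output (feedback)
  0  0000111→0 (0)
  1  0001110→0 (0)
  2  0011100→0 (0)
  3  0111000→0 (1)
  4  1110001→1 (0)
  5  1100010→1 (0)
  6  1000100→1 (1)
  7  0001001→0 (0)
  8  0010010→0 (0)
  9  0100100→0 (1)
 10  1001001→1 (1)
 11  0010011→0 (0)
 12  0100110→0 (1)
 13  1001101→1 (1)
 14  0011011→0 (0)
 15  0110110→0 (1)
 16  1101101→1 (0)
 17  1011010→1 (1)
 18  0110101→0 (1)
 19  1101011→1 (0)
 20  1010110→1 (1)
 21  0101101→0 (1)
 22  1011011→1 (1)
 23  0110111→0 (1)
 24  1101111→1 (0)

0000111000100100110110101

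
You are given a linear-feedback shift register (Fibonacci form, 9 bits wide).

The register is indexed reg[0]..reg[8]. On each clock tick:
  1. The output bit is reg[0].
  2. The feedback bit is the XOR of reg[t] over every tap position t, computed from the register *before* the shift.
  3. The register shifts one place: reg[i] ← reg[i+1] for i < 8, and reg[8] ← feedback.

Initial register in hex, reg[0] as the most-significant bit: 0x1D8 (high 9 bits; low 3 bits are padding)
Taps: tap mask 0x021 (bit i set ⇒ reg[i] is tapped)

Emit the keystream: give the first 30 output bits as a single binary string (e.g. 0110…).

000111011101001111010100101000

step | reg (before) | out | fb
   0 | 000111011 | 0 | 1
   1 | 001110111 | 0 | 0
   2 | 011101110 | 0 | 1
   3 | 111011101 | 1 | 0
   4 | 110111010 | 1 | 0
   5 | 101110100 | 1 | 1
   6 | 011101001 | 0 | 1
   7 | 111010011 | 1 | 1
   8 | 110100111 | 1 | 1
   9 | 101001111 | 1 | 0
  10 | 010011110 | 0 | 1
  11 | 100111101 | 1 | 0
  12 | 001111010 | 0 | 1
  13 | 011110101 | 0 | 0
  14 | 111101010 | 1 | 0
  15 | 111010100 | 1 | 1
  16 | 110101001 | 1 | 0
  17 | 101010010 | 1 | 1
  18 | 010100101 | 0 | 0
  19 | 101001010 | 1 | 0
  20 | 010010100 | 0 | 0
  21 | 100101000 | 1 | 0
  22 | 001010000 | 0 | 0
  23 | 010100000 | 0 | 0
  24 | 101000000 | 1 | 1
  25 | 010000001 | 0 | 0
  26 | 100000010 | 1 | 1
  27 | 000000101 | 0 | 0
  28 | 000001010 | 0 | 1
  29 | 000010101 | 0 | 0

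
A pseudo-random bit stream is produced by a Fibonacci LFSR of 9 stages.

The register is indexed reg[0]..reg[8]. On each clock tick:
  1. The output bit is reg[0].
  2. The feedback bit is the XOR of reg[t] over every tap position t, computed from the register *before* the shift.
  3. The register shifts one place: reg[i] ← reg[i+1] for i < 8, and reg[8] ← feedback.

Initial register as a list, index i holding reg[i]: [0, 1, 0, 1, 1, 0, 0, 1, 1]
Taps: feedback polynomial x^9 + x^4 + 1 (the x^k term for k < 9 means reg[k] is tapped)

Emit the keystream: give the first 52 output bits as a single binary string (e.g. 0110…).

0101100111100011111011101000001101011011011101100000

tick  register→output (feedback)
  0  010110011→0 (1)
  1  101100111→1 (1)
  2  011001111→0 (0)
  3  110011110→1 (0)
  4  100111100→1 (0)
  5  001111000→0 (1)
  6  011110001→0 (1)
  7  111100011→1 (1)
  8  111000111→1 (1)
  9  110001111→1 (1)
 10  100011111→1 (0)
 11  000111110→0 (1)
 12  001111101→0 (1)
 13  011111011→0 (1)
 14  111110111→1 (0)
 15  111101110→1 (1)
 16  111011101→1 (0)
 17  110111010→1 (0)
 18  101110100→1 (0)
 19  011101000→0 (0)
 20  111010000→1 (0)
 21  110100000→1 (1)
 22  101000001→1 (1)
 23  010000011→0 (0)
 24  100000110→1 (1)
 25  000001101→0 (0)
 26  000011010→0 (1)
 27  000110101→0 (1)
 28  001101011→0 (0)
 29  011010110→0 (1)
 30  110101101→1 (1)
 31  101011011→1 (0)
 32  010110110→0 (1)
 33  101101101→1 (1)
 34  011011011→0 (1)
 35  110110111→1 (0)
 36  101101110→1 (1)
 37  011011101→0 (1)
 38  110111011→1 (0)
 39  101110110→1 (0)
 40  011101100→0 (0)
 41  111011000→1 (0)
 42  110110000→1 (0)
 43  101100000→1 (1)
 44  011000001→0 (0)
 45  110000010→1 (1)
 46  100000101→1 (1)
 47  000001011→0 (0)
 48  000010110→0 (1)
 49  000101101→0 (0)
 50  001011010→0 (1)
 51  010110101→0 (1)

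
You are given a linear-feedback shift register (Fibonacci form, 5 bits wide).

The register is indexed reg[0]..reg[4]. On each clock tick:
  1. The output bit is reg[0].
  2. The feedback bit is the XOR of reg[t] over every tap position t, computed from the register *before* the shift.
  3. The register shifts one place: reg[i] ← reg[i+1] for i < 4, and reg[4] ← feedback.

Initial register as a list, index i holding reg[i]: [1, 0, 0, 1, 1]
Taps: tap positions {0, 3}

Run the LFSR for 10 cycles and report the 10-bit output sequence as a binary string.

1001101001

k : reg_k → out_k, fb_k
0: 10011 → 1, fb=0
1: 00110 → 0, fb=1
2: 01101 → 0, fb=0
3: 11010 → 1, fb=0
4: 10100 → 1, fb=1
5: 01001 → 0, fb=0
6: 10010 → 1, fb=0
7: 00100 → 0, fb=0
8: 01000 → 0, fb=0
9: 10000 → 1, fb=1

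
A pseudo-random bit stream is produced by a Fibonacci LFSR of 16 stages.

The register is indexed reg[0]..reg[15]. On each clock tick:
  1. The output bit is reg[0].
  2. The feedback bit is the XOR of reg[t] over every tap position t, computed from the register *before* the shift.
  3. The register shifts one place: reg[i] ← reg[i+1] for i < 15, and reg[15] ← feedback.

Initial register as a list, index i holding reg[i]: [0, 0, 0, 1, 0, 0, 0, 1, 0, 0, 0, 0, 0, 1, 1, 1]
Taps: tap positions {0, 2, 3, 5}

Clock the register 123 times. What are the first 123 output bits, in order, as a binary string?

000100010000011111111101110110000101111101110000001101110011011110110100101000100101011101110011010111110100111100110001111

step | reg (before) | out | fb
   0 | 0001000100000111 | 0 | 1
   1 | 0010001000001111 | 0 | 1
   2 | 0100010000011111 | 0 | 1
   3 | 1000100000111111 | 1 | 1
   4 | 0001000001111111 | 0 | 1
   5 | 0010000011111111 | 0 | 1
   6 | 0100000111111111 | 0 | 0
   7 | 1000001111111110 | 1 | 1
   8 | 0000011111111101 | 0 | 1
   9 | 0000111111111011 | 0 | 1
  10 | 0001111111110111 | 0 | 0
  11 | 0011111111101110 | 0 | 1
  12 | 0111111111011101 | 0 | 1
  13 | 1111111110111011 | 1 | 0
  14 | 1111111101110110 | 1 | 0
  15 | 1111111011101100 | 1 | 0
  16 | 1111110111011000 | 1 | 0
  17 | 1111101110110000 | 1 | 1
  18 | 1111011101100001 | 1 | 0
  19 | 1110111011000010 | 1 | 1
  20 | 1101110110000101 | 1 | 1
  21 | 1011101100001011 | 1 | 1
  22 | 0111011000010111 | 0 | 1
  23 | 1110110000101111 | 1 | 1
  24 | 1101100001011111 | 1 | 0
  25 | 1011000010111110 | 1 | 1
  26 | 0110000101111101 | 0 | 1
  27 | 1100001011111011 | 1 | 1
  28 | 1000010111110111 | 1 | 0
  29 | 0000101111101110 | 0 | 0
  30 | 0001011111011100 | 0 | 0
  31 | 0010111110111000 | 0 | 0
  32 | 0101111101110000 | 0 | 0
  33 | 1011111011100000 | 1 | 0
  34 | 0111110111000000 | 0 | 1
  35 | 1111101110000001 | 1 | 1
  36 | 1111011100000011 | 1 | 0
  37 | 1110111000000110 | 1 | 1
  38 | 1101110000001101 | 1 | 1
  39 | 1011100000011011 | 1 | 1
  40 | 0111000000110111 | 0 | 0
  41 | 1110000001101110 | 1 | 0
  42 | 1100000011011100 | 1 | 1
  43 | 1000000110111001 | 1 | 1
  44 | 0000001101110011 | 0 | 0
  45 | 0000011011100110 | 0 | 1
  46 | 0000110111001101 | 0 | 1
  47 | 0001101110011011 | 0 | 1
  48 | 0011011100110111 | 0 | 1
  49 | 0110111001101111 | 0 | 0
  50 | 1101110011011110 | 1 | 1
  51 | 1011100110111101 | 1 | 1
  52 | 0111001101111011 | 0 | 0
  53 | 1110011011110110 | 1 | 1
  54 | 1100110111101101 | 1 | 0
  55 | 1001101111011010 | 1 | 0
  56 | 0011011110110100 | 0 | 1
  57 | 0110111101101001 | 0 | 0
  58 | 1101111011010010 | 1 | 1
  59 | 1011110110100101 | 1 | 0
  60 | 0111101101001010 | 0 | 0
  61 | 1111011010010100 | 1 | 0
  62 | 1110110100101000 | 1 | 1
  63 | 1101101001010001 | 1 | 0
  64 | 1011010010100010 | 1 | 0
  65 | 0110100101000100 | 0 | 1
  66 | 1101001010001001 | 1 | 0
  67 | 1010010100010010 | 1 | 1
  68 | 0100101000100101 | 0 | 0
  69 | 1001010001001010 | 1 | 1
  70 | 0010100010010101 | 0 | 1
  71 | 0101000100101011 | 0 | 1
  72 | 1010001001010111 | 1 | 0
  73 | 0100010010101110 | 0 | 1
  74 | 1000100101011101 | 1 | 1
  75 | 0001001010111011 | 0 | 1
  76 | 0010010101110111 | 0 | 0
  77 | 0100101011101110 | 0 | 0
  78 | 1001010111011100 | 1 | 1
  79 | 0010101110111001 | 0 | 1
  80 | 0101011101110011 | 0 | 0
  81 | 1010111011100110 | 1 | 1
  82 | 0101110111001101 | 0 | 0
  83 | 1011101110011010 | 1 | 1
  84 | 0111011100110101 | 0 | 1
  85 | 1110111001101011 | 1 | 1
  86 | 1101110011010111 | 1 | 1
  87 | 1011100110101111 | 1 | 1
  88 | 0111001101011111 | 0 | 0
  89 | 1110011010111110 | 1 | 1
  90 | 1100110101111101 | 1 | 0
  91 | 1001101011111010 | 1 | 0
  92 | 0011010111110100 | 0 | 1
  93 | 0110101111101001 | 0 | 1
  94 | 1101011111010011 | 1 | 1
  95 | 1010111110100111 | 1 | 1
  96 | 0101111101001111 | 0 | 0
  97 | 1011111010011110 | 1 | 0
  98 | 0111110100111100 | 0 | 1
  99 | 1111101001111001 | 1 | 1
 100 | 1111010011110011 | 1 | 0
 101 | 1110100111100110 | 1 | 0
 102 | 1101001111001100 | 1 | 0
 103 | 1010011110011000 | 1 | 1
 104 | 0100111100110001 | 0 | 1
 105 | 1001111001100011 | 1 | 1
 106 | 0011110011000111 | 0 | 1
 107 | 0111100110001111 | 0 | 0
 108 | 1111001100011110 | 1 | 1
 109 | 1110011000111101 | 1 | 1
 110 | 1100110001111011 | 1 | 0
 111 | 1001100011110110 | 1 | 0
 112 | 0011000111101100 | 0 | 0
 113 | 0110001111011000 | 0 | 1
 114 | 1100011110110001 | 1 | 0
 115 | 1000111101100010 | 1 | 0
 116 | 0001111011000100 | 0 | 0
 117 | 0011110110001000 | 0 | 1
 118 | 0111101100010001 | 0 | 0
 119 | 1111011000100010 | 1 | 0
 120 | 1110110001000100 | 1 | 1
 121 | 1101100010001001 | 1 | 0
 122 | 1011000100010010 | 1 | 1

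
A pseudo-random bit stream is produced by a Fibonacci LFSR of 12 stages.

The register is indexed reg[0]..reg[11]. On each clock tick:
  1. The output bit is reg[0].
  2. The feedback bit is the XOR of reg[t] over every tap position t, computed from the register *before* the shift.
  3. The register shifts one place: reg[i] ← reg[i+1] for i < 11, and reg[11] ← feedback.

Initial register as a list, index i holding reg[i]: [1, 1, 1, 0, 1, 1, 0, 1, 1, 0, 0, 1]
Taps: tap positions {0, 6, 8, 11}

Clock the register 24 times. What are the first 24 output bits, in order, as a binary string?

111011011001111001111010

tick  register→output (feedback)
  0  111011011001→1 (1)
  1  110110110011→1 (1)
  2  101101100111→1 (1)
  3  011011001111→0 (0)
  4  110110011110→1 (0)
  5  101100111100→1 (1)
  6  011001111001→0 (1)
  7  110011110011→1 (1)
  8  100111100111→1 (1)
  9  001111001111→0 (0)
 10  011110011110→0 (1)
 11  111100111101→1 (0)
 12  111001111010→1 (1)
 13  110011110101→1 (1)
 14  100111101011→1 (0)
 15  001111010110→0 (0)
 16  011110101100→0 (0)
 17  111101011000→1 (0)
 18  111010110000→1 (0)
 19  110101100000→1 (0)
 20  101011000000→1 (1)
 21  010110000001→0 (1)
 22  101100000011→1 (0)
 23  011000000110→0 (0)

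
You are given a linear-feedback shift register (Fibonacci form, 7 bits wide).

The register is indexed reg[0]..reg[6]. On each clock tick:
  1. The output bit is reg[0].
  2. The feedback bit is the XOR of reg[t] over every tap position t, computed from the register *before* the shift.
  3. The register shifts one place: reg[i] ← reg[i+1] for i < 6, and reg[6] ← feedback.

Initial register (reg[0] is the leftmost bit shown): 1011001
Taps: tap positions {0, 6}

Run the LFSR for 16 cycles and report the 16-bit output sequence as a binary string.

1011001001000111

step | reg (before) | out | fb
   0 | 1011001 | 1 | 0
   1 | 0110010 | 0 | 0
   2 | 1100100 | 1 | 1
   3 | 1001001 | 1 | 0
   4 | 0010010 | 0 | 0
   5 | 0100100 | 0 | 0
   6 | 1001000 | 1 | 1
   7 | 0010001 | 0 | 1
   8 | 0100011 | 0 | 1
   9 | 1000111 | 1 | 0
  10 | 0001110 | 0 | 0
  11 | 0011100 | 0 | 0
  12 | 0111000 | 0 | 0
  13 | 1110000 | 1 | 1
  14 | 1100001 | 1 | 0
  15 | 1000010 | 1 | 1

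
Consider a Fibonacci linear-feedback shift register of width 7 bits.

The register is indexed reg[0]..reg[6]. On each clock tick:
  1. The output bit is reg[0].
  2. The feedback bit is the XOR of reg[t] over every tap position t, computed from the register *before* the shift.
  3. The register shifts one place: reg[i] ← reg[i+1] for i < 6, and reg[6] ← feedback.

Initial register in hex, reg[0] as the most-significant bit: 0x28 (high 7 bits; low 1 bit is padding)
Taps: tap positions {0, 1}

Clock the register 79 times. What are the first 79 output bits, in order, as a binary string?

step | reg (before) | out | fb
   0 | 0010100 | 0 | 0
   1 | 0101000 | 0 | 1
   2 | 1010001 | 1 | 1
   3 | 0100011 | 0 | 1
   4 | 1000111 | 1 | 1
   5 | 0001111 | 0 | 0
   6 | 0011110 | 0 | 0
   7 | 0111100 | 0 | 1
   8 | 1111001 | 1 | 0
   9 | 1110010 | 1 | 0
  10 | 1100100 | 1 | 0
  11 | 1001000 | 1 | 1
  12 | 0010001 | 0 | 0
  13 | 0100010 | 0 | 1
  14 | 1000101 | 1 | 1
  15 | 0001011 | 0 | 0
  16 | 0010110 | 0 | 0
  17 | 0101100 | 0 | 1
  18 | 1011001 | 1 | 1
  19 | 0110011 | 0 | 1
  20 | 1100111 | 1 | 0
  21 | 1001110 | 1 | 1
  22 | 0011101 | 0 | 0
  23 | 0111010 | 0 | 1
  24 | 1110101 | 1 | 0
  25 | 1101010 | 1 | 0
  26 | 1010100 | 1 | 1
  27 | 0101001 | 0 | 1
  28 | 1010011 | 1 | 1
  29 | 0100111 | 0 | 1
  30 | 1001111 | 1 | 1
  31 | 0011111 | 0 | 0
  32 | 0111110 | 0 | 1
  33 | 1111101 | 1 | 0
  34 | 1111010 | 1 | 0
  35 | 1110100 | 1 | 0
  36 | 1101000 | 1 | 0
  37 | 1010000 | 1 | 1
  38 | 0100001 | 0 | 1
  39 | 1000011 | 1 | 1
  40 | 0000111 | 0 | 0
  41 | 0001110 | 0 | 0
  42 | 0011100 | 0 | 0
  43 | 0111000 | 0 | 1
  44 | 1110001 | 1 | 0
  45 | 1100010 | 1 | 0
  46 | 1000100 | 1 | 1
  47 | 0001001 | 0 | 0
  48 | 0010010 | 0 | 0
  49 | 0100100 | 0 | 1
  50 | 1001001 | 1 | 1
  51 | 0010011 | 0 | 0
  52 | 0100110 | 0 | 1
  53 | 1001101 | 1 | 1
  54 | 0011011 | 0 | 0
  55 | 0110110 | 0 | 1
  56 | 1101101 | 1 | 0
  57 | 1011010 | 1 | 1
  58 | 0110101 | 0 | 1
  59 | 1101011 | 1 | 0
  60 | 1010110 | 1 | 1
  61 | 0101101 | 0 | 1
  62 | 1011011 | 1 | 1
  63 | 0110111 | 0 | 1
  64 | 1101111 | 1 | 0
  65 | 1011110 | 1 | 1
  66 | 0111101 | 0 | 1
  67 | 1111011 | 1 | 0
  68 | 1110110 | 1 | 0
  69 | 1101100 | 1 | 0
  70 | 1011000 | 1 | 1
  71 | 0110001 | 0 | 1
  72 | 1100011 | 1 | 0
  73 | 1000110 | 1 | 1
  74 | 0001101 | 0 | 0
  75 | 0011010 | 0 | 0
  76 | 0110100 | 0 | 1
  77 | 1101001 | 1 | 0
  78 | 1010010 | 1 | 1

0010100011110010001011001110101001111101000011100010010011011010110111101100011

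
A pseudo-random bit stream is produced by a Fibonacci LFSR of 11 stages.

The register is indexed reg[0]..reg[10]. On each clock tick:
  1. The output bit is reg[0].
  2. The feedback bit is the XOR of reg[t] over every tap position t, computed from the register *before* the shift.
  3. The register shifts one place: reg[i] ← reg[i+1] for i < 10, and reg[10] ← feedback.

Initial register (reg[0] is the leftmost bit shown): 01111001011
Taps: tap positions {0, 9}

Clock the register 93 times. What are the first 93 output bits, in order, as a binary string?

011110010111001111011000011000111111000001100111111100001100110101001011011101000111001000001

tick  register→output (feedback)
  0  01111001011→0 (1)
  1  11110010111→1 (0)
  2  11100101110→1 (0)
  3  11001011100→1 (1)
  4  10010111001→1 (1)
  5  00101110011→0 (1)
  6  01011100111→0 (1)
  7  10111001111→1 (0)
  8  01110011110→0 (1)
  9  11100111101→1 (1)
 10  11001111011→1 (0)
 11  10011110110→1 (0)
 12  00111101100→0 (0)
 13  01111011000→0 (0)
 14  11110110000→1 (1)
 15  11101100001→1 (1)
 16  11011000011→1 (0)
 17  10110000110→1 (0)
 18  01100001100→0 (0)
 19  11000011000→1 (1)
 20  10000110001→1 (1)
 21  00001100011→0 (1)
 22  00011000111→0 (1)
 23  00110001111→0 (1)
 24  01100011111→0 (1)
 25  11000111111→1 (0)
 26  10001111110→1 (0)
 27  00011111100→0 (0)
 28  00111111000→0 (0)
 29  01111110000→0 (0)
 30  11111100000→1 (1)
 31  11111000001→1 (1)
 32  11110000011→1 (0)
 33  11100000110→1 (0)
 34  11000001100→1 (1)
 35  10000011001→1 (1)
 36  00000110011→0 (1)
 37  00001100111→0 (1)
 38  00011001111→0 (1)
 39  00110011111→0 (1)
 40  01100111111→0 (1)
 41  11001111111→1 (0)
 42  10011111110→1 (0)
 43  00111111100→0 (0)
 44  01111111000→0 (0)
 45  11111110000→1 (1)
 46  11111100001→1 (1)
 47  11111000011→1 (0)
 48  11110000110→1 (0)
 49  11100001100→1 (1)
 50  11000011001→1 (1)
 51  10000110011→1 (0)
 52  00001100110→0 (1)
 53  00011001101→0 (0)
 54  00110011010→0 (1)
 55  01100110101→0 (0)
 56  11001101010→1 (0)
 57  10011010100→1 (1)
 58  00110101001→0 (0)
 59  01101010010→0 (1)
 60  11010100101→1 (1)
 61  10101001011→1 (0)
 62  01010010110→0 (1)
 63  10100101101→1 (1)
 64  01001011011→0 (1)
 65  10010110111→1 (0)
 66  00101101110→0 (1)
 67  01011011101→0 (0)
 68  10110111010→1 (0)
 69  01101110100→0 (0)
 70  11011101000→1 (1)
 71  10111010001→1 (1)
 72  01110100011→0 (1)
 73  11101000111→1 (0)
 74  11010001110→1 (0)
 75  10100011100→1 (1)
 76  01000111001→0 (0)
 77  10001110010→1 (0)
 78  00011100100→0 (0)
 79  00111001000→0 (0)
 80  01110010000→0 (0)
 81  11100100000→1 (1)
 82  11001000001→1 (1)
 83  10010000011→1 (0)
 84  00100000110→0 (1)
 85  01000001101→0 (0)
 86  10000011010→1 (0)
 87  00000110100→0 (0)
 88  00001101000→0 (0)
 89  00011010000→0 (0)
 90  00110100000→0 (0)
 91  01101000000→0 (0)
 92  11010000000→1 (1)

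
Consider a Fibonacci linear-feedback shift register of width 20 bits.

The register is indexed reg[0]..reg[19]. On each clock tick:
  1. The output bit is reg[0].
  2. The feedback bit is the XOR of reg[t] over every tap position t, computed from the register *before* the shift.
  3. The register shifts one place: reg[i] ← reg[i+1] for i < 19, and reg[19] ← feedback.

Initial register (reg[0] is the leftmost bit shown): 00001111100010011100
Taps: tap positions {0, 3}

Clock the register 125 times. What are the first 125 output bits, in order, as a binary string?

00001111100010011100011100111100011111111110110111111000000010000010001110000100100100111111101000000000110000101010000001101

step | reg (before) | out | fb
   0 | 00001111100010011100 | 0 | 0
   1 | 00011111000100111000 | 0 | 1
   2 | 00111110001001110001 | 0 | 1
   3 | 01111100010011100011 | 0 | 1
   4 | 11111000100111000111 | 1 | 0
   5 | 11110001001110001110 | 1 | 0
   6 | 11100010011100011100 | 1 | 1
   7 | 11000100111000111001 | 1 | 1
   8 | 10001001110001110011 | 1 | 1
   9 | 00010011100011100111 | 0 | 1
  10 | 00100111000111001111 | 0 | 0
  11 | 01001110001110011110 | 0 | 0
  12 | 10011100011100111100 | 1 | 0
  13 | 00111000111001111000 | 0 | 1
  14 | 01110001110011110001 | 0 | 1
  15 | 11100011100111100011 | 1 | 1
  16 | 11000111001111000111 | 1 | 1
  17 | 10001110011110001111 | 1 | 1
  18 | 00011100111100011111 | 0 | 1
  19 | 00111001111000111111 | 0 | 1
  20 | 01110011110001111111 | 0 | 1
  21 | 11100111100011111111 | 1 | 1
  22 | 11001111000111111111 | 1 | 1
  23 | 10011110001111111111 | 1 | 0
  24 | 00111100011111111110 | 0 | 1
  25 | 01111000111111111101 | 0 | 1
  26 | 11110001111111111011 | 1 | 0
  27 | 11100011111111110110 | 1 | 1
  28 | 11000111111111101101 | 1 | 1
  29 | 10001111111111011011 | 1 | 1
  30 | 00011111111110110111 | 0 | 1
  31 | 00111111111101101111 | 0 | 1
  32 | 01111111111011011111 | 0 | 1
  33 | 11111111110110111111 | 1 | 0
  34 | 11111111101101111110 | 1 | 0
  35 | 11111111011011111100 | 1 | 0
  36 | 11111110110111111000 | 1 | 0
  37 | 11111101101111110000 | 1 | 0
  38 | 11111011011111100000 | 1 | 0
  39 | 11110110111111000000 | 1 | 0
  40 | 11101101111110000000 | 1 | 1
  41 | 11011011111100000001 | 1 | 0
  42 | 10110111111000000010 | 1 | 0
  43 | 01101111110000000100 | 0 | 0
  44 | 11011111100000001000 | 1 | 0
  45 | 10111111000000010000 | 1 | 0
  46 | 01111110000000100000 | 0 | 1
  47 | 11111100000001000001 | 1 | 0
  48 | 11111000000010000010 | 1 | 0
  49 | 11110000000100000100 | 1 | 0
  50 | 11100000001000001000 | 1 | 1
  51 | 11000000010000010001 | 1 | 1
  52 | 10000000100000100011 | 1 | 1
  53 | 00000001000001000111 | 0 | 0
  54 | 00000010000010001110 | 0 | 0
  55 | 00000100000100011100 | 0 | 0
  56 | 00001000001000111000 | 0 | 0
  57 | 00010000010001110000 | 0 | 1
  58 | 00100000100011100001 | 0 | 0
  59 | 01000001000111000010 | 0 | 0
  60 | 10000010001110000100 | 1 | 1
  61 | 00000100011100001001 | 0 | 0
  62 | 00001000111000010010 | 0 | 0
  63 | 00010001110000100100 | 0 | 1
  64 | 00100011100001001001 | 0 | 0
  65 | 01000111000010010010 | 0 | 0
  66 | 10001110000100100100 | 1 | 1
  67 | 00011100001001001001 | 0 | 1
  68 | 00111000010010010011 | 0 | 1
  69 | 01110000100100100111 | 0 | 1
  70 | 11100001001001001111 | 1 | 1
  71 | 11000010010010011111 | 1 | 1
  72 | 10000100100100111111 | 1 | 1
  73 | 00001001001001111111 | 0 | 0
  74 | 00010010010011111110 | 0 | 1
  75 | 00100100100111111101 | 0 | 0
  76 | 01001001001111111010 | 0 | 0
  77 | 10010010011111110100 | 1 | 0
  78 | 00100100111111101000 | 0 | 0
  79 | 01001001111111010000 | 0 | 0
  80 | 10010011111110100000 | 1 | 0
  81 | 00100111111101000000 | 0 | 0
  82 | 01001111111010000000 | 0 | 0
  83 | 10011111110100000000 | 1 | 0
  84 | 00111111101000000000 | 0 | 1
  85 | 01111111010000000001 | 0 | 1
  86 | 11111110100000000011 | 1 | 0
  87 | 11111101000000000110 | 1 | 0
  88 | 11111010000000001100 | 1 | 0
  89 | 11110100000000011000 | 1 | 0
  90 | 11101000000000110000 | 1 | 1
  91 | 11010000000001100001 | 1 | 0
  92 | 10100000000011000010 | 1 | 1
  93 | 01000000000110000101 | 0 | 0
  94 | 10000000001100001010 | 1 | 1
  95 | 00000000011000010101 | 0 | 0
  96 | 00000000110000101010 | 0 | 0
  97 | 00000001100001010100 | 0 | 0
  98 | 00000011000010101000 | 0 | 0
  99 | 00000110000101010000 | 0 | 0
 100 | 00001100001010100000 | 0 | 0
 101 | 00011000010101000000 | 0 | 1
 102 | 00110000101010000001 | 0 | 1
 103 | 01100001010100000011 | 0 | 0
 104 | 11000010101000000110 | 1 | 1
 105 | 10000101010000001101 | 1 | 1
 106 | 00001010100000011011 | 0 | 0
 107 | 00010101000000110110 | 0 | 1
 108 | 00101010000001101101 | 0 | 0
 109 | 01010100000011011010 | 0 | 1
 110 | 10101000000110110101 | 1 | 1
 111 | 01010000001101101011 | 0 | 1
 112 | 10100000011011010111 | 1 | 1
 113 | 01000000110110101111 | 0 | 0
 114 | 10000001101101011110 | 1 | 1
 115 | 00000011011010111101 | 0 | 0
 116 | 00000110110101111010 | 0 | 0
 117 | 00001101101011110100 | 0 | 0
 118 | 00011011010111101000 | 0 | 1
 119 | 00110110101111010001 | 0 | 1
 120 | 01101101011110100011 | 0 | 0
 121 | 11011010111101000110 | 1 | 0
 122 | 10110101111010001100 | 1 | 0
 123 | 01101011110100011000 | 0 | 0
 124 | 11010111101000110000 | 1 | 0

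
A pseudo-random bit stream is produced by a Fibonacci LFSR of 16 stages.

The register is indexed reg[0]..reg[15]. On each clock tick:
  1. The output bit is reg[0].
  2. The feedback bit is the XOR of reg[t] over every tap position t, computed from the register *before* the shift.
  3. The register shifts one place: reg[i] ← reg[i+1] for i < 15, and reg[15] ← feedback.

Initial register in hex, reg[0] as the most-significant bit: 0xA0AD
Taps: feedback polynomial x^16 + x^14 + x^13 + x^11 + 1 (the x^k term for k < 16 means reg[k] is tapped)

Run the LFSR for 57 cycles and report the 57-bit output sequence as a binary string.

tick  register→output (feedback)
  0  1010000010101101→1 (0)
  1  0100000101011010→0 (0)
  2  1000001010110100→1 (1)
  3  0000010101101001→0 (0)
  4  0000101011010010→0 (0)
  5  0001010110100100→0 (1)
  6  0010101101001001→0 (0)
  7  0101011010010010→0 (0)
  8  1010110100100100→1 (0)
  9  0101101001001000→0 (0)
 10  1011010010010000→1 (0)
 11  0110100100100000→0 (0)
 12  1101001001000000→1 (1)
 13  1010010010000001→1 (1)
 14  0100100100000011→0 (1)
 15  1001001000000111→1 (1)
 16  0010010000001111→0 (0)
 17  0100100000011110→0 (1)
 18  1001000000111101→1 (1)
 19  0010000001111011→0 (0)
 20  0100000011110110→0 (1)
 21  1000000111101101→1 (0)
 22  0000001111011010→0 (0)
 23  0000011110110100→0 (0)
 24  0000111101101000→0 (0)
 25  0001111011010000→0 (1)
 26  0011110110100001→0 (0)
 27  0111101101000010→0 (1)
 28  1111011010000101→1 (0)
 29  1110110100001010→1 (0)
 30  1101101000010100→1 (1)
 31  1011010000101001→1 (1)
 32  0110100001010011→0 (0)
 33  1101000010100110→1 (1)
 34  1010000101001101→1 (0)
 35  0100001010011010→0 (0)
 36  1000010100110100→1 (1)
 37  0000101001101001→0 (0)
 38  0001010011010010→0 (0)
 39  0010100110100100→0 (1)
 40  0101001101001001→0 (0)
 41  1010011010010010→1 (1)
 42  0100110100100101→0 (1)
 43  1001101001001011→1 (0)
 44  0011010010010110→0 (1)
 45  0110100100101101→0 (1)
 46  1101001001011011→1 (1)
 47  1010010010110111→1 (0)
 48  0100100101101110→0 (0)
 49  1001001011011100→1 (1)
 50  0010010110111001→0 (1)
 51  0100101101110011→0 (0)
 52  1001011011100110→1 (1)
 53  0010110111001101→0 (1)
 54  0101101110011011→0 (0)
 55  1011011100110110→1 (0)
 56  0110111001101100→0 (1)

101000001010110100100100000011110110100001010011010010010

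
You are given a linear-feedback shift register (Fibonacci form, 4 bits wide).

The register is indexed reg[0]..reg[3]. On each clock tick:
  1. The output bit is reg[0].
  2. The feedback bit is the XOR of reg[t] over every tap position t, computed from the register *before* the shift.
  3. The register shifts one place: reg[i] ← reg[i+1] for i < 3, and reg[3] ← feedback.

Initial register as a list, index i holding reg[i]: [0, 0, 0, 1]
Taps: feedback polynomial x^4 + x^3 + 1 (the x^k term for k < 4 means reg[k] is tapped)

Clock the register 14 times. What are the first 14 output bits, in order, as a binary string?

00011110101100

tick  register→output (feedback)
  0  0001→0 (1)
  1  0011→0 (1)
  2  0111→0 (1)
  3  1111→1 (0)
  4  1110→1 (1)
  5  1101→1 (0)
  6  1010→1 (1)
  7  0101→0 (1)
  8  1011→1 (0)
  9  0110→0 (0)
 10  1100→1 (1)
 11  1001→1 (0)
 12  0010→0 (0)
 13  0100→0 (0)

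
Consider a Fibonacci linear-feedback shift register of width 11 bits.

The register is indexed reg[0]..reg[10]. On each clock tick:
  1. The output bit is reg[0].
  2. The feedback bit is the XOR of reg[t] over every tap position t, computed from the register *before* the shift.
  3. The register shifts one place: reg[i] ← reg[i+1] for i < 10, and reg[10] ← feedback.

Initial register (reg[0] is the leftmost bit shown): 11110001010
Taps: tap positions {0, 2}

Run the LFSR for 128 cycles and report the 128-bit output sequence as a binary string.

11110001010001101000101110010100101110001100101101111100110100011111001011000111001110110111101011010010001100110101111111000100

step | reg (before) | out | fb
   0 | 11110001010 | 1 | 0
   1 | 11100010100 | 1 | 0
   2 | 11000101000 | 1 | 1
   3 | 10001010001 | 1 | 1
   4 | 00010100011 | 0 | 0
   5 | 00101000110 | 0 | 1
   6 | 01010001101 | 0 | 0
   7 | 10100011010 | 1 | 0
   8 | 01000110100 | 0 | 0
   9 | 10001101000 | 1 | 1
  10 | 00011010001 | 0 | 0
  11 | 00110100010 | 0 | 1
  12 | 01101000101 | 0 | 1
  13 | 11010001011 | 1 | 1
  14 | 10100010111 | 1 | 0
  15 | 01000101110 | 0 | 0
  16 | 10001011100 | 1 | 1
  17 | 00010111001 | 0 | 0
  18 | 00101110010 | 0 | 1
  19 | 01011100101 | 0 | 0
  20 | 10111001010 | 1 | 0
  21 | 01110010100 | 0 | 1
  22 | 11100101001 | 1 | 0
  23 | 11001010010 | 1 | 1
  24 | 10010100101 | 1 | 1
  25 | 00101001011 | 0 | 1
  26 | 01010010111 | 0 | 0
  27 | 10100101110 | 1 | 0
  28 | 01001011100 | 0 | 0
  29 | 10010111000 | 1 | 1
  30 | 00101110001 | 0 | 1
  31 | 01011100011 | 0 | 0
  32 | 10111000110 | 1 | 0
  33 | 01110001100 | 0 | 1
  34 | 11100011001 | 1 | 0
  35 | 11000110010 | 1 | 1
  36 | 10001100101 | 1 | 1
  37 | 00011001011 | 0 | 0
  38 | 00110010110 | 0 | 1
  39 | 01100101101 | 0 | 1
  40 | 11001011011 | 1 | 1
  41 | 10010110111 | 1 | 1
  42 | 00101101111 | 0 | 1
  43 | 01011011111 | 0 | 0
  44 | 10110111110 | 1 | 0
  45 | 01101111100 | 0 | 1
  46 | 11011111001 | 1 | 1
  47 | 10111110011 | 1 | 0
  48 | 01111100110 | 0 | 1
  49 | 11111001101 | 1 | 0
  50 | 11110011010 | 1 | 0
  51 | 11100110100 | 1 | 0
  52 | 11001101000 | 1 | 1
  53 | 10011010001 | 1 | 1
  54 | 00110100011 | 0 | 1
  55 | 01101000111 | 0 | 1
  56 | 11010001111 | 1 | 1
  57 | 10100011111 | 1 | 0
  58 | 01000111110 | 0 | 0
  59 | 10001111100 | 1 | 1
  60 | 00011111001 | 0 | 0
  61 | 00111110010 | 0 | 1
  62 | 01111100101 | 0 | 1
  63 | 11111001011 | 1 | 0
  64 | 11110010110 | 1 | 0
  65 | 11100101100 | 1 | 0
  66 | 11001011000 | 1 | 1
  67 | 10010110001 | 1 | 1
  68 | 00101100011 | 0 | 1
  69 | 01011000111 | 0 | 0
  70 | 10110001110 | 1 | 0
  71 | 01100011100 | 0 | 1
  72 | 11000111001 | 1 | 1
  73 | 10001110011 | 1 | 1
  74 | 00011100111 | 0 | 0
  75 | 00111001110 | 0 | 1
  76 | 01110011101 | 0 | 1
  77 | 11100111011 | 1 | 0
  78 | 11001110110 | 1 | 1
  79 | 10011101101 | 1 | 1
  80 | 00111011011 | 0 | 1
  81 | 01110110111 | 0 | 1
  82 | 11101101111 | 1 | 0
  83 | 11011011110 | 1 | 1
  84 | 10110111101 | 1 | 0
  85 | 01101111010 | 0 | 1
  86 | 11011110101 | 1 | 1
  87 | 10111101011 | 1 | 0
  88 | 01111010110 | 0 | 1
  89 | 11110101101 | 1 | 0
  90 | 11101011010 | 1 | 0
  91 | 11010110100 | 1 | 1
  92 | 10101101001 | 1 | 0
  93 | 01011010010 | 0 | 0
  94 | 10110100100 | 1 | 0
  95 | 01101001000 | 0 | 1
  96 | 11010010001 | 1 | 1
  97 | 10100100011 | 1 | 0
  98 | 01001000110 | 0 | 0
  99 | 10010001100 | 1 | 1
 100 | 00100011001 | 0 | 1
 101 | 01000110011 | 0 | 0
 102 | 10001100110 | 1 | 1
 103 | 00011001101 | 0 | 0
 104 | 00110011010 | 0 | 1
 105 | 01100110101 | 0 | 1
 106 | 11001101011 | 1 | 1
 107 | 10011010111 | 1 | 1
 108 | 00110101111 | 0 | 1
 109 | 01101011111 | 0 | 1
 110 | 11010111111 | 1 | 1
 111 | 10101111111 | 1 | 0
 112 | 01011111110 | 0 | 0
 113 | 10111111100 | 1 | 0
 114 | 01111111000 | 0 | 1
 115 | 11111110001 | 1 | 0
 116 | 11111100010 | 1 | 0
 117 | 11111000100 | 1 | 0
 118 | 11110001000 | 1 | 0
 119 | 11100010000 | 1 | 0
 120 | 11000100000 | 1 | 1
 121 | 10001000001 | 1 | 1
 122 | 00010000011 | 0 | 0
 123 | 00100000110 | 0 | 1
 124 | 01000001101 | 0 | 0
 125 | 10000011010 | 1 | 1
 126 | 00000110101 | 0 | 0
 127 | 00001101010 | 0 | 0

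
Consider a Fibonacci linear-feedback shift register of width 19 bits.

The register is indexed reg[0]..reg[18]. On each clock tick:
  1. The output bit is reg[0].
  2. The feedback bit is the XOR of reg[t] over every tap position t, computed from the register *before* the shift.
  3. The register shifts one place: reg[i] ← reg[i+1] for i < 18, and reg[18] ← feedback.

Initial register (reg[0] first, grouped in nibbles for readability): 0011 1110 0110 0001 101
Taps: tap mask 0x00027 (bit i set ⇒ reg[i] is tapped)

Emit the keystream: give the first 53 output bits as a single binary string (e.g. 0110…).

00111110011000011010111011100010001100101001110100011

tick  register→output (feedback)
  0  0011111001100001101→0 (0)
  1  0111110011000011010→0 (1)
  2  1111100110000110101→1 (1)
  3  1111001100001101011→1 (1)
  4  1110011000011010111→1 (0)
  5  1100110000110101110→1 (1)
  6  1001100001101011101→1 (1)
  7  0011000011010111011→0 (1)
  8  0110000110101110111→0 (0)
  9  1100001101011101110→1 (0)
 10  1000011010111011100→1 (0)
 11  0000110101110111000→0 (1)
 12  0001101011101110001→0 (0)
 13  0011010111011100010→0 (0)
 14  0110101110111000100→0 (0)
 15  1101011101110001000→1 (1)
 16  1010111011100010001→1 (1)
 17  0101110111000100011→0 (0)
 18  1011101110001000110→1 (0)
 19  0111011100010001100→0 (1)
 20  1110111000100011001→1 (0)
 21  1101110001000110010→1 (1)
 22  1011100010001100101→1 (0)
 23  0111000100011001010→0 (0)
 24  1110001000110010100→1 (1)
 25  1100010001100101001→1 (1)
 26  1000100011001010011→1 (1)
 27  0001000110010100111→0 (0)
 28  0010001100101001110→0 (1)
 29  0100011001010011101→0 (0)
 30  1000110010100111010→1 (0)
 31  0001100101001110100→0 (0)
 32  0011001010011101000→0 (1)
 33  0110010100111010001→0 (1)
 34  1100101001110100011→1 (0)
 35  1001010011101000110→1 (0)
 36  0010100111010001100→0 (1)
 37  0101001110100011001→0 (1)
 38  1010011101000110011→1 (1)
 39  0100111010001100111→0 (0)
 40  1001110100011001110→1 (0)
 41  0011101000110011100→0 (1)
 42  0111010001100111001→0 (1)
 43  1110100011001110011→1 (1)
 44  1101000110011100111→1 (0)
 45  1010001100111001110→1 (0)
 46  0100011001110011100→0 (0)
 47  1000110011100111000→1 (0)
 48  0001100111001110000→0 (0)
 49  0011001110011100000→0 (1)
 50  0110011100111000001→0 (1)
 51  1100111001110000011→1 (1)
 52  1001110011100000111→1 (0)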